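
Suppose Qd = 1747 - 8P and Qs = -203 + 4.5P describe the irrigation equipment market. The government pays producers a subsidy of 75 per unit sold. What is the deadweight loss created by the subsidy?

Pre-subsidy: 1747 - 8P = -203 + 4.5P gives P* = 156, Q* = 499.
With the subsidy, sellers receive Ps = Pb + 75 for each unit, where Pb is the price buyers pay.
Supply in terms of Pb becomes Qs = -203 + 4.5(Pb + 75) = 134.5 + 4.5Pb. Setting this equal to demand: 1747 - 8Pb = 134.5 + 4.5Pb, so Pb = 129.
Sellers receive Ps = 129 + 75 = 204; Q' = 1747 − 8·129 = 715.
The subsidy expands output by 715 − 499 = 216 past the efficient level; on those units the gap between marginal cost and willingness to pay runs from 0 up to 75.
DWL = ½ × 75 × 216 = 8100.

Deadweight loss = 8100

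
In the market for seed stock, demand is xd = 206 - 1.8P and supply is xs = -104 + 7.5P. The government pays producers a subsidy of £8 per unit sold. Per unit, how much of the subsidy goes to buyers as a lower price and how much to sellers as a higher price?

Pre-subsidy: 206 - 1.8P = -104 + 7.5P gives P* = 100/3, x* = 146.
With the subsidy, sellers receive Ps = Pb + 8 for each unit, where Pb is the price buyers pay.
Supply in terms of Pb becomes xs = -104 + 7.5(Pb + 8) = -44 + 7.5Pb. Setting this equal to demand: 206 - 1.8Pb = -44 + 7.5Pb, so Pb = 2500/93.
Sellers receive Ps = 2500/93 + 8 = 3244/93; x' = 206 − 1.8·(2500/93) = 4886/31.
Buyers' price falls by P* − Pb = 100/3 − 2500/93 = 200/31; sellers' price rises by Ps − P* = 3244/93 − 100/3 = 48/31.

Buyers gain 200/31 per unit; sellers gain 48/31 per unit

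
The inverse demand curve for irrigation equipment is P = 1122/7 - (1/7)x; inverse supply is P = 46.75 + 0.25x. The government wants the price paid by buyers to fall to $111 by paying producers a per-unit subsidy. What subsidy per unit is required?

Required subsidy s = $22 per unit

At a buyer price of 111, quantity demanded is 1122 − 7·111 = 345.
Sellers supply 345 only when they receive Ps = 46.75 + 0.25·345 = 133.
s = Ps − Pb = 133 − 111 = 22.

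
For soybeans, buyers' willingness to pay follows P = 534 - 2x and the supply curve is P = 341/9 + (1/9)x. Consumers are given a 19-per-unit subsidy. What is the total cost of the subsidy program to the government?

Government cost = 4636

Pre-subsidy: 534 - 2x = 341/9 + (1/9)x gives x* = 235 and P* = 64.
With the rebate, buyers effectively pay Pb = Ps − 19, where Ps is the price sellers receive.
On the curves, Pb = 534 - 2x and Ps = 341/9 + (1/9)x; the wedge Ps − Pb = 19 gives 341/9 + (1/9)x − (534 - 2x) = 19, so x' = 244.
Then Pb = 534 − 2·244 = 46 and Ps = 341/9 + (1/9)·244 = 65.
Government outlay = subsidy × quantity = 19 × 244 = 4636.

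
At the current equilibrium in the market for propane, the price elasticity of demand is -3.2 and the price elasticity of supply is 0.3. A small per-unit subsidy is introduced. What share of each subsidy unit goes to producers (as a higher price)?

For a small subsidy around the equilibrium, the benefit split depends on the relative slopes, which at a point are proportional to the elasticities.
Buyer share = εs/(εs + |εd|) = 0.3/(0.3 + 3.2) = 3/35; seller share = |εd|/(εs + |εd|) = 32/35.
So producers capture 32/35 of the subsidy.

Producer share = 32/35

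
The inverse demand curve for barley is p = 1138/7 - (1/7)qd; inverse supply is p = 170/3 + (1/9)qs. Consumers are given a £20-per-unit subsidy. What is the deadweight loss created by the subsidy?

Deadweight loss = £787.5

Pre-subsidy: 1138/7 - (1/7)q = 170/3 + (1/9)q gives q* = 417 and p* = 103.
With the rebate, buyers effectively pay pb = ps − 20, where ps is the price sellers receive.
On the curves, pb = 1138/7 - (1/7)q and ps = 170/3 + (1/9)q; the wedge ps − pb = 20 gives 170/3 + (1/9)q − (1138/7 - (1/7)q) = 20, so q' = 495.75.
Then pb = 1138/7 − (1/7)·495.75 = 91.75 and ps = 170/3 + (1/9)·495.75 = 111.75.
The subsidy expands output by 495.75 − 417 = 78.75 past the efficient level; on those units the gap between marginal cost and willingness to pay runs from 0 up to 20.
DWL = ½ × 20 × 78.75 = 787.5.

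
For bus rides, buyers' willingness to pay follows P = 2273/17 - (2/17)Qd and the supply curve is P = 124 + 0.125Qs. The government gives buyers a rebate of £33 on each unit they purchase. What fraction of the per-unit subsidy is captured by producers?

Pre-subsidy: 2273/17 - (2/17)Q = 124 + 0.125Q gives Q* = 40 and P* = 129.
With the rebate, buyers effectively pay Pb = Ps − 33, where Ps is the price sellers receive.
On the curves, Pb = 2273/17 - (2/17)Q and Ps = 124 + 0.125Q; the wedge Ps − Pb = 33 gives 124 + 0.125Q − (2273/17 - (2/17)Q) = 33, so Q' = 176.
Then Pb = 2273/17 − (2/17)·176 = 113 and Ps = 124 + 0.125·176 = 146.
Buyers' price falls by P* − Pb = 129 − 113 = 16; sellers' price rises by Ps − P* = 146 − 129 = 17.
So producers capture 17/33 = 17/33 of each unit of subsidy.

Producer share = 17/33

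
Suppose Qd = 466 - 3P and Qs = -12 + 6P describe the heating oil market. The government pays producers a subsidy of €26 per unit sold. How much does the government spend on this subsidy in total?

Pre-subsidy: 466 - 3P = -12 + 6P gives P* = 478/9, Q* = 920/3.
With the subsidy, sellers receive Ps = Pb + 26 for each unit, where Pb is the price buyers pay.
Supply in terms of Pb becomes Qs = -12 + 6(Pb + 26) = 144 + 6Pb. Setting this equal to demand: 466 - 3Pb = 144 + 6Pb, so Pb = 322/9.
Sellers receive Ps = 322/9 + 26 = 556/9; Q' = 466 − 3·(322/9) = 1076/3.
Government outlay = subsidy × quantity = 26 × 1076/3 = 27976/3.

Government cost = 27976/3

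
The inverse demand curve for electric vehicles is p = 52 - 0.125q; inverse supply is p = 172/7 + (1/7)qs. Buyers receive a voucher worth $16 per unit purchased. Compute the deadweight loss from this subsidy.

Deadweight loss = 7168/15

Pre-subsidy: 52 - 0.125q = 172/7 + (1/7)q gives q* = 102.4 and p* = 39.2.
With the rebate, buyers effectively pay pb = ps − 16, where ps is the price sellers receive.
On the curves, pb = 52 - 0.125q and ps = 172/7 + (1/7)q; the wedge ps − pb = 16 gives 172/7 + (1/7)q − (52 - 0.125q) = 16, so q' = 2432/15.
Then pb = 52 − 0.125·(2432/15) = 476/15 and ps = 172/7 + (1/7)·(2432/15) = 716/15.
The subsidy expands output by 2432/15 − 102.4 = 896/15 past the efficient level; on those units the gap between marginal cost and willingness to pay runs from 0 up to 16.
DWL = ½ × 16 × 896/15 = 7168/15.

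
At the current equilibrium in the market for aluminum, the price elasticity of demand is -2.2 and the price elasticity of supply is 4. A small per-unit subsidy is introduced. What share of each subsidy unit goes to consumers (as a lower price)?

For a small subsidy around the equilibrium, the benefit split depends on the relative slopes, which at a point are proportional to the elasticities.
Buyer share = εs/(εs + |εd|) = 4/(4 + 2.2) = 20/31; seller share = |εd|/(εs + |εd|) = 11/31.

Consumer share = 20/31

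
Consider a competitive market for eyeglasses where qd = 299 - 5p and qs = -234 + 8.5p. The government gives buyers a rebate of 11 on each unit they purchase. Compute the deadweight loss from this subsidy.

Deadweight loss = 10285/54

Pre-subsidy: 299 - 5p = -234 + 8.5p gives p* = 1066/27, q* = 2743/27.
With the rebate, buyers effectively pay pb = ps − 11, where ps is the price sellers receive.
Demand in terms of ps becomes qd = 299 − 5(ps − 11) = 354 - 5ps. Setting this equal to supply: 354 - 5ps = -234 + 8.5ps, so ps = 392/9.
Buyers pay pb = 392/9 − 11 = 293/9; q' = -234 + 8.5·(392/9) = 1226/9.
The subsidy expands output by 1226/9 − 2743/27 = 935/27 past the efficient level; on those units the gap between marginal cost and willingness to pay runs from 0 up to 11.
DWL = ½ × 11 × 935/27 = 10285/54.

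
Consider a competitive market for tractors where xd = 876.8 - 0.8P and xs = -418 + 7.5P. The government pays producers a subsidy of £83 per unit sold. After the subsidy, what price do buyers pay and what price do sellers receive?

Pre-subsidy: 876.8 - 0.8P = -418 + 7.5P gives P* = 156, x* = 752.
With the subsidy, sellers receive Ps = Pb + 83 for each unit, where Pb is the price buyers pay.
Supply in terms of Pb becomes xs = -418 + 7.5(Pb + 83) = 204.5 + 7.5Pb. Setting this equal to demand: 876.8 - 0.8Pb = 204.5 + 7.5Pb, so Pb = 81.
Sellers receive Ps = 81 + 83 = 164; x' = 876.8 − 0.8·81 = 812.

Buyers pay £81; sellers receive £164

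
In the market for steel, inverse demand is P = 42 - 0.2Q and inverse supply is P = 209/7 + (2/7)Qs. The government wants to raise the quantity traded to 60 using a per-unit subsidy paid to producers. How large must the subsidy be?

At Q = 60, from the demand curve buyers pay Pb = 42 − 0.2·60 = 30; from the supply curve sellers need Ps = 209/7 + (2/7)·60 = 47.
The subsidy must fill the gap: s = Ps − Pb = 47 − 30 = 17.

Required subsidy s = 17 per unit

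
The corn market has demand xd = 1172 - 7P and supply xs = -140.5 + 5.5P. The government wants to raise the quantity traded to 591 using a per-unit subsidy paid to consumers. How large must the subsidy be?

At x = 591, invert demand for the buyer price: Pb = (1172 − 591)/7 = 83; invert supply for the seller price: Ps = (591 − (-140.5))/5.5 = 133.
The subsidy must fill the gap: s = Ps − Pb = 133 − 83 = 50.

Required subsidy s = 50 per unit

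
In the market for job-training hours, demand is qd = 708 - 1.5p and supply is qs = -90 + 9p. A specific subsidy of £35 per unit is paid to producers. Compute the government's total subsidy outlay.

Pre-subsidy: 708 - 1.5p = -90 + 9p gives p* = 76, q* = 594.
With the subsidy, sellers receive ps = pb + 35 for each unit, where pb is the price buyers pay.
Supply in terms of pb becomes qs = -90 + 9(pb + 35) = 225 + 9pb. Setting this equal to demand: 708 - 1.5pb = 225 + 9pb, so pb = 46.
Sellers receive ps = 46 + 35 = 81; q' = 708 − 1.5·46 = 639.
Government outlay = subsidy × quantity = 35 × 639 = 22365.

Government cost = £22365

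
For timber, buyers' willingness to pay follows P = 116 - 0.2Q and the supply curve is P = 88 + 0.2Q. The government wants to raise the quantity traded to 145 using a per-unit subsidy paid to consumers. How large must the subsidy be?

At Q = 145, from the demand curve buyers pay Pb = 116 − 0.2·145 = 87; from the supply curve sellers need Ps = 88 + 0.2·145 = 117.
The subsidy must fill the gap: s = Ps − Pb = 117 − 87 = 30.

Required subsidy s = 30 per unit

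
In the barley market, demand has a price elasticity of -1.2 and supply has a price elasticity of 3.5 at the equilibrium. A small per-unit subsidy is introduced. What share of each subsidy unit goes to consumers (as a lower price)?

Consumer share = 35/47

For a small subsidy around the equilibrium, the benefit split depends on the relative slopes, which at a point are proportional to the elasticities.
Buyer share = εs/(εs + |εd|) = 3.5/(3.5 + 1.2) = 35/47; seller share = |εd|/(εs + |εd|) = 12/47.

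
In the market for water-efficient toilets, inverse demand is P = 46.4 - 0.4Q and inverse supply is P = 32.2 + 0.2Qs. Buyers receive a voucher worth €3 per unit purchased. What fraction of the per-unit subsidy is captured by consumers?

Consumer share = 2/3

Pre-subsidy: 46.4 - 0.4Q = 32.2 + 0.2Q gives Q* = 71/3 and P* = 554/15.
With the rebate, buyers effectively pay Pb = Ps − 3, where Ps is the price sellers receive.
On the curves, Pb = 46.4 - 0.4Q and Ps = 32.2 + 0.2Q; the wedge Ps − Pb = 3 gives 32.2 + 0.2Q − (46.4 - 0.4Q) = 3, so Q' = 86/3.
Then Pb = 46.4 − 0.4·(86/3) = 524/15 and Ps = 32.2 + 0.2·(86/3) = 569/15.
Buyers' price falls by P* − Pb = 554/15 − 524/15 = 2; sellers' price rises by Ps − P* = 569/15 − 554/15 = 1.
So consumers capture 2/3 = 2/3 of each unit of subsidy.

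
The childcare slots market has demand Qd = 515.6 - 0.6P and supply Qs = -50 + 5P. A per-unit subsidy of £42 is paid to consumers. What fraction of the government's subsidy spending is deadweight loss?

DWL / government spending = 9/382

Pre-subsidy: 515.6 - 0.6P = -50 + 5P gives P* = 101, Q* = 455.
With the rebate, buyers effectively pay Pb = Ps − 42, where Ps is the price sellers receive.
Demand in terms of Ps becomes Qd = 515.6 − 0.6(Ps − 42) = 540.8 - 0.6Ps. Setting this equal to supply: 540.8 - 0.6Ps = -50 + 5Ps, so Ps = 105.5.
Buyers pay Pb = 105.5 − 42 = 63.5; Q' = -50 + 5·105.5 = 477.5.
ΔCS = ½(455 + 477.5)(101 − 63.5) = 17484.375; ΔPS = ½(455 + 477.5)(105.5 − 101) = 2098.125.
Government spending = 42 × 477.5 = 20055.
DWL = ½ × 42 × (477.5 − 455) = 472.5; fraction = 472.5 / 20055 = 9/382.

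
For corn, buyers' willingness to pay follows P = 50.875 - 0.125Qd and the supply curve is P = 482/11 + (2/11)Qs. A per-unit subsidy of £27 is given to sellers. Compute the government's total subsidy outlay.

Pre-subsidy: 50.875 - 0.125Q = 482/11 + (2/11)Q gives Q* = 23 and P* = 48.
With the subsidy, sellers receive Ps = Pb + 27 for each unit, where Pb is the price buyers pay.
On the curves, Pb = 50.875 - 0.125Q and Ps = 482/11 + (2/11)Q; the wedge Ps − Pb = 27 gives 482/11 + (2/11)Q − (50.875 - 0.125Q) = 27, so Q' = 111.
Then Pb = 50.875 − 0.125·111 = 37 and Ps = 482/11 + (2/11)·111 = 64.
Government outlay = subsidy × quantity = 27 × 111 = 2997.

Government cost = £2997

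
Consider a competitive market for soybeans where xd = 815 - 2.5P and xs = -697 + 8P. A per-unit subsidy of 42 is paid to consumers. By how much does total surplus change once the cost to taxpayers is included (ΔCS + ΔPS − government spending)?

Net change in total surplus = -1680

Pre-subsidy: 815 - 2.5P = -697 + 8P gives P* = 144, x* = 455.
With the rebate, buyers effectively pay Pb = Ps − 42, where Ps is the price sellers receive.
Demand in terms of Ps becomes xd = 815 − 2.5(Ps − 42) = 920 - 2.5Ps. Setting this equal to supply: 920 - 2.5Ps = -697 + 8Ps, so Ps = 154.
Buyers pay Pb = 154 − 42 = 112; x' = -697 + 8·154 = 535.
ΔCS = ½(455 + 535)(144 − 112) = 15840; ΔPS = ½(455 + 535)(154 − 144) = 4950.
Government spending = 42 × 535 = 22470.
Net change = 15840 + 4950 − 22470 = -1680. The loss equals the DWL triangle ½·42·80.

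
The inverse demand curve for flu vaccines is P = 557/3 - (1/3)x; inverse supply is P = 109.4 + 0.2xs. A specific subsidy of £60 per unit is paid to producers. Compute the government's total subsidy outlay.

Pre-subsidy: 557/3 - (1/3)x = 109.4 + 0.2x gives x* = 143 and P* = 138.
With the subsidy, sellers receive Ps = Pb + 60 for each unit, where Pb is the price buyers pay.
On the curves, Pb = 557/3 - (1/3)x and Ps = 109.4 + 0.2x; the wedge Ps − Pb = 60 gives 109.4 + 0.2x − (557/3 - (1/3)x) = 60, so x' = 255.5.
Then Pb = 557/3 − (1/3)·255.5 = 100.5 and Ps = 109.4 + 0.2·255.5 = 160.5.
Government outlay = subsidy × quantity = 60 × 255.5 = 15330.

Government cost = £15330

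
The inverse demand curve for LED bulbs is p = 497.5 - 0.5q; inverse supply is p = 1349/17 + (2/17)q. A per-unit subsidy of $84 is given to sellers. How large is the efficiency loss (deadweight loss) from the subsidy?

Pre-subsidy: 497.5 - 0.5q = 1349/17 + (2/17)q gives q* = 677 and p* = 159.
With the subsidy, sellers receive ps = pb + 84 for each unit, where pb is the price buyers pay.
On the curves, pb = 497.5 - 0.5q and ps = 1349/17 + (2/17)q; the wedge ps − pb = 84 gives 1349/17 + (2/17)q − (497.5 - 0.5q) = 84, so q' = 813.
Then pb = 497.5 − 0.5·813 = 91 and ps = 1349/17 + (2/17)·813 = 175.
The subsidy expands output by 813 − 677 = 136 past the efficient level; on those units the gap between marginal cost and willingness to pay runs from 0 up to 84.
DWL = ½ × 84 × 136 = 5712.

Deadweight loss = $5712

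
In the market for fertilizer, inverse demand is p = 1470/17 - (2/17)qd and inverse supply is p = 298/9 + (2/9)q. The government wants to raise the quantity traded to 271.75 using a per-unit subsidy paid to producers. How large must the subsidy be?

At q = 271.75, from the demand curve buyers pay pb = 1470/17 − (2/17)·271.75 = 54.5; from the supply curve sellers need ps = 298/9 + (2/9)·271.75 = 93.5.
The subsidy must fill the gap: s = ps − pb = 93.5 − 54.5 = 39.

Required subsidy s = 39 per unit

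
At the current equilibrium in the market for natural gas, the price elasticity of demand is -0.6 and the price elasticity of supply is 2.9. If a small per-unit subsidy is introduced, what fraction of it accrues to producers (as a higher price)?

Producer share = 6/35

For a small subsidy around the equilibrium, the benefit split depends on the relative slopes, which at a point are proportional to the elasticities.
Buyer share = εs/(εs + |εd|) = 2.9/(2.9 + 0.6) = 29/35; seller share = |εd|/(εs + |εd|) = 6/35.
So producers capture 6/35 of the subsidy.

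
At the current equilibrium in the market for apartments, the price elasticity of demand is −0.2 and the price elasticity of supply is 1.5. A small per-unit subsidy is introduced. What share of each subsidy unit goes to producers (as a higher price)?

Producer share = 2/17

For a small subsidy around the equilibrium, the benefit split depends on the relative slopes, which at a point are proportional to the elasticities.
Buyer share = εs/(εs + |εd|) = 1.5/(1.5 + 0.2) = 15/17; seller share = |εd|/(εs + |εd|) = 2/17.
So producers capture 2/17 of the subsidy.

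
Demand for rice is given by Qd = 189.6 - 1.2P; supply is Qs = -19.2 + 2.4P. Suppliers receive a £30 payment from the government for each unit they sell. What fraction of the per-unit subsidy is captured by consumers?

Consumer share = 2/3

Pre-subsidy: 189.6 - 1.2P = -19.2 + 2.4P gives P* = 58, Q* = 120.
With the subsidy, sellers receive Ps = Pb + 30 for each unit, where Pb is the price buyers pay.
Supply in terms of Pb becomes Qs = -19.2 + 2.4(Pb + 30) = 52.8 + 2.4Pb. Setting this equal to demand: 189.6 - 1.2Pb = 52.8 + 2.4Pb, so Pb = 38.
Sellers receive Ps = 38 + 30 = 68; Q' = 189.6 − 1.2·38 = 144.
Buyers' price falls by P* − Pb = 58 − 38 = 20; sellers' price rises by Ps − P* = 68 − 58 = 10.
So consumers capture 20/30 = 2/3 of each unit of subsidy.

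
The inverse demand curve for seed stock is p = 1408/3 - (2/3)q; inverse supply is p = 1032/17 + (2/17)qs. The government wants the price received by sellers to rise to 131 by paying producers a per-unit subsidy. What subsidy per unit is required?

Required subsidy s = 60 per unit

At a seller price of 131, quantity supplied is -516 + 8.5·131 = 597.5.
Buyers absorb 597.5 only when they pay pb = 1408/3 − (2/3)·597.5 = 71.
s = ps − pb = 131 − 71 = 60.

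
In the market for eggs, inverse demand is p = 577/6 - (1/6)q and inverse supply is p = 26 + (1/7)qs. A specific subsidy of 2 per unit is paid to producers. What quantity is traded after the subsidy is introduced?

Pre-subsidy: 577/6 - (1/6)q = 26 + (1/7)q gives q* = 2947/13 and p* = 759/13.
With the subsidy, sellers receive ps = pb + 2 for each unit, where pb is the price buyers pay.
On the curves, pb = 577/6 - (1/6)q and ps = 26 + (1/7)q; the wedge ps − pb = 2 gives 26 + (1/7)q − (577/6 - (1/6)q) = 2, so q' = 3031/13.
Then pb = 577/6 − (1/6)·(3031/13) = 745/13 and ps = 26 + (1/7)·(3031/13) = 771/13.

q' = 3031/13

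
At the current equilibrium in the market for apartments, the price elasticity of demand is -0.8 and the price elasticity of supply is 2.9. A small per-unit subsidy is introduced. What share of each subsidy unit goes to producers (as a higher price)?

For a small subsidy around the equilibrium, the benefit split depends on the relative slopes, which at a point are proportional to the elasticities.
Buyer share = εs/(εs + |εd|) = 2.9/(2.9 + 0.8) = 29/37; seller share = |εd|/(εs + |εd|) = 8/37.
So producers capture 8/37 of the subsidy.

Producer share = 8/37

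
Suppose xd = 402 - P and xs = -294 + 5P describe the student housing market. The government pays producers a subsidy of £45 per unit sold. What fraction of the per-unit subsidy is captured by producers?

Pre-subsidy: 402 - P = -294 + 5P gives P* = 116, x* = 286.
With the subsidy, sellers receive Ps = Pb + 45 for each unit, where Pb is the price buyers pay.
Supply in terms of Pb becomes xs = -294 + 5(Pb + 45) = -69 + 5Pb. Setting this equal to demand: 402 - Pb = -69 + 5Pb, so Pb = 78.5.
Sellers receive Ps = 78.5 + 45 = 123.5; x' = 402 − 1·78.5 = 323.5.
Buyers' price falls by P* − Pb = 116 − 78.5 = 37.5; sellers' price rises by Ps − P* = 123.5 − 116 = 7.5.
So producers capture 7.5/45 = 1/6 of each unit of subsidy.

Producer share = 1/6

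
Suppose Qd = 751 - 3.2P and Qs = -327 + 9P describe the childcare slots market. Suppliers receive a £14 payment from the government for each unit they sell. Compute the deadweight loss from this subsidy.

Pre-subsidy: 751 - 3.2P = -327 + 9P gives P* = 5390/61, Q* = 28563/61.
With the subsidy, sellers receive Ps = Pb + 14 for each unit, where Pb is the price buyers pay.
Supply in terms of Pb becomes Qs = -327 + 9(Pb + 14) = -201 + 9Pb. Setting this equal to demand: 751 - 3.2Pb = -201 + 9Pb, so Pb = 4760/61.
Sellers receive Ps = 4760/61 + 14 = 5614/61; Q' = 751 − 3.2·(4760/61) = 30579/61.
The subsidy expands output by 30579/61 − 28563/61 = 2016/61 past the efficient level; on those units the gap between marginal cost and willingness to pay runs from 0 up to 14.
DWL = ½ × 14 × 2016/61 = 14112/61.

Deadweight loss = 14112/61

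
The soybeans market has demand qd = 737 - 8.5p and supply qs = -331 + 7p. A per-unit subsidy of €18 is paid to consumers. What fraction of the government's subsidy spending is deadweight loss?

DWL / government spending = 1071/6833

Pre-subsidy: 737 - 8.5p = -331 + 7p gives p* = 2136/31, q* = 4691/31.
With the rebate, buyers effectively pay pb = ps − 18, where ps is the price sellers receive.
Demand in terms of ps becomes qd = 737 − 8.5(ps − 18) = 890 - 8.5ps. Setting this equal to supply: 890 - 8.5ps = -331 + 7ps, so ps = 2442/31.
Buyers pay pb = 2442/31 − 18 = 1884/31; q' = -331 + 7·(2442/31) = 6833/31.
ΔCS = ½(4691/31 + 6833/31)(2136/31 − 1884/31) = 1452024/961; ΔPS = ½(4691/31 + 6833/31)(2442/31 − 2136/31) = 1763172/961.
Government spending = 18 × 6833/31 = 122994/31.
DWL = ½ × 18 × (6833/31 − 4691/31) = 19278/31; fraction = (19278/31) / (122994/31) = 1071/6833.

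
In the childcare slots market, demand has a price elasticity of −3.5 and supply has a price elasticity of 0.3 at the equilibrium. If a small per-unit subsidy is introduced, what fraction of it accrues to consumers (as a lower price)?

For a small subsidy around the equilibrium, the benefit split depends on the relative slopes, which at a point are proportional to the elasticities.
Buyer share = εs/(εs + |εd|) = 0.3/(0.3 + 3.5) = 3/38; seller share = |εd|/(εs + |εd|) = 35/38.

Consumer share = 3/38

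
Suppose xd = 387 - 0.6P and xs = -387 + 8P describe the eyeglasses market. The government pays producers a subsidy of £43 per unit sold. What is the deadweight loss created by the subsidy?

Pre-subsidy: 387 - 0.6P = -387 + 8P gives P* = 90, x* = 333.
With the subsidy, sellers receive Ps = Pb + 43 for each unit, where Pb is the price buyers pay.
Supply in terms of Pb becomes xs = -387 + 8(Pb + 43) = -43 + 8Pb. Setting this equal to demand: 387 - 0.6Pb = -43 + 8Pb, so Pb = 50.
Sellers receive Ps = 50 + 43 = 93; x' = 387 − 0.6·50 = 357.
The subsidy expands output by 357 − 333 = 24 past the efficient level; on those units the gap between marginal cost and willingness to pay runs from 0 up to 43.
DWL = ½ × 43 × 24 = 516.

Deadweight loss = £516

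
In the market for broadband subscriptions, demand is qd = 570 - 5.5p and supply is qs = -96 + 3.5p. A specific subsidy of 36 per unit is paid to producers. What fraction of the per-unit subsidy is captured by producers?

Pre-subsidy: 570 - 5.5p = -96 + 3.5p gives p* = 74, q* = 163.
With the subsidy, sellers receive ps = pb + 36 for each unit, where pb is the price buyers pay.
Supply in terms of pb becomes qs = -96 + 3.5(pb + 36) = 30 + 3.5pb. Setting this equal to demand: 570 - 5.5pb = 30 + 3.5pb, so pb = 60.
Sellers receive ps = 60 + 36 = 96; q' = 570 − 5.5·60 = 240.
Buyers' price falls by p* − pb = 74 − 60 = 14; sellers' price rises by ps − p* = 96 − 74 = 22.
So producers capture 22/36 = 11/18 of each unit of subsidy.

Producer share = 11/18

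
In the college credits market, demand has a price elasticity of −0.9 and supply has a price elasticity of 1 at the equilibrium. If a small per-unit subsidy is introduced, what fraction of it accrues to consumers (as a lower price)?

Consumer share = 10/19

For a small subsidy around the equilibrium, the benefit split depends on the relative slopes, which at a point are proportional to the elasticities.
Buyer share = εs/(εs + |εd|) = 1/(1 + 0.9) = 10/19; seller share = |εd|/(εs + |εd|) = 9/19.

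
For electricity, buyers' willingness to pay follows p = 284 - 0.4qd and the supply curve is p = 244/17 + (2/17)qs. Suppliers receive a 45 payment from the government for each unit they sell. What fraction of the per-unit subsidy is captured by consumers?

Pre-subsidy: 284 - 0.4q = 244/17 + (2/17)q gives q* = 5730/11 and p* = 832/11.
With the subsidy, sellers receive ps = pb + 45 for each unit, where pb is the price buyers pay.
On the curves, pb = 284 - 0.4q and ps = 244/17 + (2/17)q; the wedge ps − pb = 45 gives 244/17 + (2/17)q − (284 - 0.4q) = 45, so q' = 26745/44.
Then pb = 284 − 0.4·(26745/44) = 899/22 and ps = 244/17 + (2/17)·(26745/44) = 1889/22.
Buyers' price falls by p* − pb = 832/11 − 899/22 = 765/22; sellers' price rises by ps − p* = 1889/22 − 832/11 = 225/22.
So consumers capture (765/22)/45 = 17/22 of each unit of subsidy.

Consumer share = 17/22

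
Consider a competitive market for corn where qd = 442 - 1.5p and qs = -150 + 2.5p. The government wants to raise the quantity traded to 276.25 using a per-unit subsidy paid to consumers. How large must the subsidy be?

At q = 276.25, invert demand for the buyer price: pb = (442 − 276.25)/1.5 = 110.5; invert supply for the seller price: ps = (276.25 − (-150))/2.5 = 170.5.
The subsidy must fill the gap: s = ps − pb = 170.5 − 110.5 = 60.

Required subsidy s = 60 per unit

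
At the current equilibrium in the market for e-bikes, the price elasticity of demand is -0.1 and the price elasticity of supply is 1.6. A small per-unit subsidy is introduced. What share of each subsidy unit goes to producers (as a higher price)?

Producer share = 1/17

For a small subsidy around the equilibrium, the benefit split depends on the relative slopes, which at a point are proportional to the elasticities.
Buyer share = εs/(εs + |εd|) = 1.6/(1.6 + 0.1) = 16/17; seller share = |εd|/(εs + |εd|) = 1/17.
So producers capture 1/17 of the subsidy.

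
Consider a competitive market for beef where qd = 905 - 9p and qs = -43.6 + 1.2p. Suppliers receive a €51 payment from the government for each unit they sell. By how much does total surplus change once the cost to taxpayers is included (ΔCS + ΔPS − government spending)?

Pre-subsidy: 905 - 9p = -43.6 + 1.2p gives p* = 93, q* = 68.
With the subsidy, sellers receive ps = pb + 51 for each unit, where pb is the price buyers pay.
Supply in terms of pb becomes qs = -43.6 + 1.2(pb + 51) = 17.6 + 1.2pb. Setting this equal to demand: 905 - 9pb = 17.6 + 1.2pb, so pb = 87.
Sellers receive ps = 87 + 51 = 138; q' = 905 − 9·87 = 122.
ΔCS = ½(68 + 122)(93 − 87) = 570; ΔPS = ½(68 + 122)(138 − 93) = 4275.
Government spending = 51 × 122 = 6222.
Net change = 570 + 4275 − 6222 = -1377. The loss equals the DWL triangle ½·51·54.

Net change in total surplus = -€1377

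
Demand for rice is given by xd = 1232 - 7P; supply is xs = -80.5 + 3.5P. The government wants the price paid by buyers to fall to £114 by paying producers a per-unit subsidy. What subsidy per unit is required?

At a buyer price of 114, quantity demanded is 1232 − 7·114 = 434.
Sellers supply 434 only when they receive Ps with -80.5 + 3.5·Ps = 434, i.e. Ps = 147.
s = Ps − Pb = 147 − 114 = 33.

Required subsidy s = £33 per unit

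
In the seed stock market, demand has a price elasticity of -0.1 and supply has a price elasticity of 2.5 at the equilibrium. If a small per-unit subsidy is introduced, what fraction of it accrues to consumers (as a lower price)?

Consumer share = 25/26

For a small subsidy around the equilibrium, the benefit split depends on the relative slopes, which at a point are proportional to the elasticities.
Buyer share = εs/(εs + |εd|) = 2.5/(2.5 + 0.1) = 25/26; seller share = |εd|/(εs + |εd|) = 1/26.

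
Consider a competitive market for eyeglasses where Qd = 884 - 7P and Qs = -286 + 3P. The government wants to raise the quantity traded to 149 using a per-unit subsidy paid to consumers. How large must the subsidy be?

Required subsidy s = 40 per unit

At Q = 149, invert demand for the buyer price: Pb = (884 − 149)/7 = 105; invert supply for the seller price: Ps = (149 − (-286))/3 = 145.
The subsidy must fill the gap: s = Ps − Pb = 145 − 105 = 40.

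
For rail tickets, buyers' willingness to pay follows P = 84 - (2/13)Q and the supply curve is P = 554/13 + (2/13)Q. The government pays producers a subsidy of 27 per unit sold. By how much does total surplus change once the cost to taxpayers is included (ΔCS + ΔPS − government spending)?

Net change in total surplus = -1184.625

Pre-subsidy: 84 - (2/13)Q = 554/13 + (2/13)Q gives Q* = 134.5 and P* = 823/13.
With the subsidy, sellers receive Ps = Pb + 27 for each unit, where Pb is the price buyers pay.
On the curves, Pb = 84 - (2/13)Q and Ps = 554/13 + (2/13)Q; the wedge Ps − Pb = 27 gives 554/13 + (2/13)Q − (84 - (2/13)Q) = 27, so Q' = 222.25.
Then Pb = 84 − (2/13)·222.25 = 1295/26 and Ps = 554/13 + (2/13)·222.25 = 1997/26.
ΔCS = ½(134.5 + 222.25)(823/13 − 1295/26) = 2408.0625; ΔPS = ½(134.5 + 222.25)(1997/26 − 823/13) = 2408.0625.
Government spending = 27 × 222.25 = 6000.75.
Net change = 2408.0625 + 2408.0625 − 6000.75 = -1184.625. The loss equals the DWL triangle ½·27·87.75.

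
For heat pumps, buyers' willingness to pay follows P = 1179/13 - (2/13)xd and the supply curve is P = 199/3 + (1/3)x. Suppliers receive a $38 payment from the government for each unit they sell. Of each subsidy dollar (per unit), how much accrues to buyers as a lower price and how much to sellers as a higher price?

Buyers gain $12 per unit; sellers gain $26 per unit

Pre-subsidy: 1179/13 - (2/13)x = 199/3 + (1/3)x gives x* = 50 and P* = 83.
With the subsidy, sellers receive Ps = Pb + 38 for each unit, where Pb is the price buyers pay.
On the curves, Pb = 1179/13 - (2/13)x and Ps = 199/3 + (1/3)x; the wedge Ps − Pb = 38 gives 199/3 + (1/3)x − (1179/13 - (2/13)x) = 38, so x' = 128.
Then Pb = 1179/13 − (2/13)·128 = 71 and Ps = 199/3 + (1/3)·128 = 109.
Buyers' price falls by P* − Pb = 83 − 71 = 12; sellers' price rises by Ps − P* = 109 − 83 = 26.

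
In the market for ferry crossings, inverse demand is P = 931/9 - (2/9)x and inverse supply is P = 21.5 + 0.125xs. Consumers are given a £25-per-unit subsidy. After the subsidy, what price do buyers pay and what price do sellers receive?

Pre-subsidy: 931/9 - (2/9)x = 21.5 + 0.125x gives x* = 236 and P* = 51.
With the rebate, buyers effectively pay Pb = Ps − 25, where Ps is the price sellers receive.
On the curves, Pb = 931/9 - (2/9)x and Ps = 21.5 + 0.125x; the wedge Ps − Pb = 25 gives 21.5 + 0.125x − (931/9 - (2/9)x) = 25, so x' = 308.
Then Pb = 931/9 − (2/9)·308 = 35 and Ps = 21.5 + 0.125·308 = 60.

Buyers pay £35; sellers receive £60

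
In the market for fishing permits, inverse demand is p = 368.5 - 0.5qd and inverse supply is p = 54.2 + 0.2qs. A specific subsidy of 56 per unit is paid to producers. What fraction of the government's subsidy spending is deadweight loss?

Pre-subsidy: 368.5 - 0.5q = 54.2 + 0.2q gives q* = 449 and p* = 144.
With the subsidy, sellers receive ps = pb + 56 for each unit, where pb is the price buyers pay.
On the curves, pb = 368.5 - 0.5q and ps = 54.2 + 0.2q; the wedge ps − pb = 56 gives 54.2 + 0.2q − (368.5 - 0.5q) = 56, so q' = 529.
Then pb = 368.5 − 0.5·529 = 104 and ps = 54.2 + 0.2·529 = 160.
ΔCS = ½(449 + 529)(144 − 104) = 19560; ΔPS = ½(449 + 529)(160 − 144) = 7824.
Government spending = 56 × 529 = 29624.
DWL = ½ × 56 × (529 − 449) = 2240; fraction = 2240 / 29624 = 40/529.

DWL / government spending = 40/529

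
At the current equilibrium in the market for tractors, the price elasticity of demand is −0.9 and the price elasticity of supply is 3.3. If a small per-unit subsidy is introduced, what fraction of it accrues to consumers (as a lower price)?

Consumer share = 11/14

For a small subsidy around the equilibrium, the benefit split depends on the relative slopes, which at a point are proportional to the elasticities.
Buyer share = εs/(εs + |εd|) = 3.3/(3.3 + 0.9) = 11/14; seller share = |εd|/(εs + |εd|) = 3/14.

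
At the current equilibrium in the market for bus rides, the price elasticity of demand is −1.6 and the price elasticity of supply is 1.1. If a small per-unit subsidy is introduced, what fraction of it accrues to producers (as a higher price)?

Producer share = 16/27

For a small subsidy around the equilibrium, the benefit split depends on the relative slopes, which at a point are proportional to the elasticities.
Buyer share = εs/(εs + |εd|) = 1.1/(1.1 + 1.6) = 11/27; seller share = |εd|/(εs + |εd|) = 16/27.
So producers capture 16/27 of the subsidy.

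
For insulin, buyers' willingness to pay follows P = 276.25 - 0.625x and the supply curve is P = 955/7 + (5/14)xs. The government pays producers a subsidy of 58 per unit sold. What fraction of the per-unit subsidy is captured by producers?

Producer share = 4/11

Pre-subsidy: 276.25 - 0.625x = 955/7 + (5/14)x gives x* = 1566/11 and P* = 2060/11.
With the subsidy, sellers receive Ps = Pb + 58 for each unit, where Pb is the price buyers pay.
On the curves, Pb = 276.25 - 0.625x and Ps = 955/7 + (5/14)x; the wedge Ps − Pb = 58 gives 955/7 + (5/14)x − (276.25 - 0.625x) = 58, so x' = 11078/55.
Then Pb = 276.25 − 0.625·(11078/55) = 1654/11 and Ps = 955/7 + (5/14)·(11078/55) = 2292/11.
Buyers' price falls by P* − Pb = 2060/11 − 1654/11 = 406/11; sellers' price rises by Ps − P* = 2292/11 − 2060/11 = 232/11.
So producers capture (232/11)/58 = 4/11 of each unit of subsidy.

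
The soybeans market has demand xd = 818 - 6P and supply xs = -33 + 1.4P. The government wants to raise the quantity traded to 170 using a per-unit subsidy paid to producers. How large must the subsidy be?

Required subsidy s = 37 per unit

At x = 170, invert demand for the buyer price: Pb = (818 − 170)/6 = 108; invert supply for the seller price: Ps = (170 − (-33))/1.4 = 145.
The subsidy must fill the gap: s = Ps − Pb = 145 − 108 = 37.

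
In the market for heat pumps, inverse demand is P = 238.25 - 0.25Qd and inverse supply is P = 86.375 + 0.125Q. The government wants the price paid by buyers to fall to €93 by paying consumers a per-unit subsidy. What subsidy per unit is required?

At a buyer price of 93, quantity demanded is 953 − 4·93 = 581.
Sellers supply 581 only when they receive Ps = 86.375 + 0.125·581 = 159.
s = Ps − Pb = 159 − 93 = 66.

Required subsidy s = €66 per unit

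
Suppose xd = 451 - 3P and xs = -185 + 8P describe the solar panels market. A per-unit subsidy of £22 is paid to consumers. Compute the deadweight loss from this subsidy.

Deadweight loss = £528

Pre-subsidy: 451 - 3P = -185 + 8P gives P* = 636/11, x* = 3053/11.
With the rebate, buyers effectively pay Pb = Ps − 22, where Ps is the price sellers receive.
Demand in terms of Ps becomes xd = 451 − 3(Ps − 22) = 517 - 3Ps. Setting this equal to supply: 517 - 3Ps = -185 + 8Ps, so Ps = 702/11.
Buyers pay Pb = 702/11 − 22 = 460/11; x' = -185 + 8·(702/11) = 3581/11.
The subsidy expands output by 3581/11 − 3053/11 = 48 past the efficient level; on those units the gap between marginal cost and willingness to pay runs from 0 up to 22.
DWL = ½ × 22 × 48 = 528.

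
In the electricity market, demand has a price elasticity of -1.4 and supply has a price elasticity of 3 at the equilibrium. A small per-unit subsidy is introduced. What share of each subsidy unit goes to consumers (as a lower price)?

For a small subsidy around the equilibrium, the benefit split depends on the relative slopes, which at a point are proportional to the elasticities.
Buyer share = εs/(εs + |εd|) = 3/(3 + 1.4) = 15/22; seller share = |εd|/(εs + |εd|) = 7/22.

Consumer share = 15/22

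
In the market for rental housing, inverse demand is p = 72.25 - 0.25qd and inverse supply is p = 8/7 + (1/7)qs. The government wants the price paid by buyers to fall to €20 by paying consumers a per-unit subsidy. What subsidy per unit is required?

Required subsidy s = €11 per unit

At a buyer price of 20, quantity demanded is 289 − 4·20 = 209.
Sellers supply 209 only when they receive ps = 8/7 + (1/7)·209 = 31.
s = ps − pb = 31 − 20 = 11.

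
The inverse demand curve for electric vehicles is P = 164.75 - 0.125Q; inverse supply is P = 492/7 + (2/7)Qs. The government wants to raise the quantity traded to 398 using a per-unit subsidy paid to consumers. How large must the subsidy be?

At Q = 398, from the demand curve buyers pay Pb = 164.75 − 0.125·398 = 115; from the supply curve sellers need Ps = 492/7 + (2/7)·398 = 184.
The subsidy must fill the gap: s = Ps − Pb = 184 − 115 = 69.

Required subsidy s = 69 per unit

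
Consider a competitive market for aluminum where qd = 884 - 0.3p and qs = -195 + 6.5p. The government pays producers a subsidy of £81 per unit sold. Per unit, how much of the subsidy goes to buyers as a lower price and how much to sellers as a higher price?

Buyers gain 5265/68 per unit; sellers gain 243/68 per unit

Pre-subsidy: 884 - 0.3p = -195 + 6.5p gives p* = 5395/34, q* = 56875/68.
With the subsidy, sellers receive ps = pb + 81 for each unit, where pb is the price buyers pay.
Supply in terms of pb becomes qs = -195 + 6.5(pb + 81) = 331.5 + 6.5pb. Setting this equal to demand: 884 - 0.3pb = 331.5 + 6.5pb, so pb = 81.25.
Sellers receive ps = 81.25 + 81 = 162.25; q' = 884 − 0.3·81.25 = 859.625.
Buyers' price falls by p* − pb = 5395/34 − 81.25 = 5265/68; sellers' price rises by ps − p* = 162.25 − 5395/34 = 243/68.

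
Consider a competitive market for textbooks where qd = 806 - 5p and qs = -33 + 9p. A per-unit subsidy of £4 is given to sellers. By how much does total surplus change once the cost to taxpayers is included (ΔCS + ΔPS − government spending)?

Net change in total surplus = -180/7

Pre-subsidy: 806 - 5p = -33 + 9p gives p* = 839/14, q* = 7089/14.
With the subsidy, sellers receive ps = pb + 4 for each unit, where pb is the price buyers pay.
Supply in terms of pb becomes qs = -33 + 9(pb + 4) = 3 + 9pb. Setting this equal to demand: 806 - 5pb = 3 + 9pb, so pb = 803/14.
Sellers receive ps = 803/14 + 4 = 859/14; q' = 806 − 5·(803/14) = 7269/14.
ΔCS = ½(7089/14 + 7269/14)(839/14 − 803/14) = 64611/49; ΔPS = ½(7089/14 + 7269/14)(859/14 − 839/14) = 35895/49.
Government spending = 4 × 7269/14 = 14538/7.
Net change = 64611/49 + 35895/49 − 14538/7 = -180/7. The loss equals the DWL triangle ½·4·90/7.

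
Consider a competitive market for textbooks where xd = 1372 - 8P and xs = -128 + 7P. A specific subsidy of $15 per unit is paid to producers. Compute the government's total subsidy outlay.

Government cost = $9420

Pre-subsidy: 1372 - 8P = -128 + 7P gives P* = 100, x* = 572.
With the subsidy, sellers receive Ps = Pb + 15 for each unit, where Pb is the price buyers pay.
Supply in terms of Pb becomes xs = -128 + 7(Pb + 15) = -23 + 7Pb. Setting this equal to demand: 1372 - 8Pb = -23 + 7Pb, so Pb = 93.
Sellers receive Ps = 93 + 15 = 108; x' = 1372 − 8·93 = 628.
Government outlay = subsidy × quantity = 15 × 628 = 9420.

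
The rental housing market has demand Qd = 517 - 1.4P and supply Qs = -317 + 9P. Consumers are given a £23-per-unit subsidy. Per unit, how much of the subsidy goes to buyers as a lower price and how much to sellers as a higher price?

Pre-subsidy: 517 - 1.4P = -317 + 9P gives P* = 2085/26, Q* = 10523/26.
With the rebate, buyers effectively pay Pb = Ps − 23, where Ps is the price sellers receive.
Demand in terms of Ps becomes Qd = 517 − 1.4(Ps − 23) = 549.2 - 1.4Ps. Setting this equal to supply: 549.2 - 1.4Ps = -317 + 9Ps, so Ps = 4331/52.
Buyers pay Pb = 4331/52 − 23 = 3135/52; Q' = -317 + 9·(4331/52) = 22495/52.
Buyers' price falls by P* − Pb = 2085/26 − 3135/52 = 1035/52; sellers' price rises by Ps − P* = 4331/52 − 2085/26 = 161/52.

Buyers gain 1035/52 per unit; sellers gain 161/52 per unit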